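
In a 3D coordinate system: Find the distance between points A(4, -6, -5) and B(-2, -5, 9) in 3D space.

d = √[(x₂-x₁)² + (y₂-y₁)² + (z₂-z₁)²]
  = √[(-6)² + 1² + 14²]
  = √[36 + 1 + 196]
  = √233
  ≈ 15.26

15.26


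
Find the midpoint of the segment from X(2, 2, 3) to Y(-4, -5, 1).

M = ((x₁+x₂)/2, (y₁+y₂)/2, (z₁+z₂)/2)
  = ((2 - 4)/2, (2 - 5)/2, (3 + 1)/2)
  = (-2/2, -3/2, 4/2)
  = (-1, -1.5, 2)

(-1, -1.5, 2)


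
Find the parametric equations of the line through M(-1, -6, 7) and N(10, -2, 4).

Direction vector d = N - M = (10 + 1, -2 + 6, 4 - 7) = (11, 4, -3)
Parametric form r = M + t·d:
x = -1 + 11t, y = -6 + 4t, z = 7 - 3t

x = -1 + 11t, y = -6 + 4t, z = 7 - 3t


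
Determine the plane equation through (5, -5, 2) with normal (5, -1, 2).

The plane through P with normal n = (a, b, c) satisfies n·(r - P) = 0,
i.e. ax + by + cz = a·x₀ + b·y₀ + c·z₀.
d = 5·5 + (-1)·(-5) + 2·2
  = 25 + 5 + 4
  = 34
Equation: 5x - y + 2z = 34

5x - y + 2z = 34


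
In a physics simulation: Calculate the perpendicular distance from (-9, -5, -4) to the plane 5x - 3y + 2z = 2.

distance = |a·x₀ + b·y₀ + c·z₀ - d| / √(a² + b² + c²)
  = |5·(-9) + (-3)·(-5) + 2·(-4) - 2| / √(5² + (-3)² + 2²)
  = |-45 + 15 - 8 - 2| / √(25 + 9 + 4)
  = |-40| / √38
  = 40 / 6.164
  ≈ 6.489

6.489


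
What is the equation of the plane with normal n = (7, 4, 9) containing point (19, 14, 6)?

The plane through P with normal n = (a, b, c) satisfies n·(r - P) = 0,
i.e. ax + by + cz = a·x₀ + b·y₀ + c·z₀.
d = 7·19 + 4·14 + 9·6
  = 133 + 56 + 54
  = 243
Equation: 7x + 4y + 9z = 243

7x + 4y + 9z = 243


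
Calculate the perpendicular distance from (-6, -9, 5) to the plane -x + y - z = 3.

distance = |a·x₀ + b·y₀ + c·z₀ - d| / √(a² + b² + c²)
  = |(-1)·(-6) + 1·(-9) + (-1)·5 - 3| / √((-1)² + 1² + (-1)²)
  = |6 - 9 - 5 - 3| / √(1 + 1 + 1)
  = |-11| / √3
  = 11 / 1.732
  ≈ 6.351

6.351


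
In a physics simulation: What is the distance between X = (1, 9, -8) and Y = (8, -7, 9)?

d = √[(x₂-x₁)² + (y₂-y₁)² + (z₂-z₁)²]
  = √[7² + (-16)² + 17²]
  = √[49 + 256 + 289]
  = √594
  ≈ 24.37

24.37


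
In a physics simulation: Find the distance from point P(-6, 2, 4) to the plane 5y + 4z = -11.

distance = |a·x₀ + b·y₀ + c·z₀ - d| / √(a² + b² + c²)
  = |0·(-6) + 5·2 + 4·4 - (-11)| / √(0² + 5² + 4²)
  = |0 + 10 + 16 + 11| / √(0 + 25 + 16)
  = |37| / √41
  = 37 / 6.403
  ≈ 5.778

5.778


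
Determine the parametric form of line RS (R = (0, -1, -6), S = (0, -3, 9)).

Direction vector d = S - R = (0 + 0, -3 + 1, 9 + 6) = (0, -2, 15)
Parametric form r = R + t·d:
x = 0, y = -1 - 2t, z = -6 + 15t

x = 0, y = -1 - 2t, z = -6 + 15t


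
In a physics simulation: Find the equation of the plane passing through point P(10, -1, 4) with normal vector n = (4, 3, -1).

The plane through P with normal n = (a, b, c) satisfies n·(r - P) = 0,
i.e. ax + by + cz = a·x₀ + b·y₀ + c·z₀.
d = 4·10 + 3·(-1) + (-1)·4
  = 40 - 3 - 4
  = 33
Equation: 4x + 3y - z = 33

4x + 3y - z = 33


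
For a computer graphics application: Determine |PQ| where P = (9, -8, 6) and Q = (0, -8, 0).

d = √[(x₂-x₁)² + (y₂-y₁)² + (z₂-z₁)²]
  = √[(-9)² + 0² + (-6)²]
  = √[81 + 0 + 36]
  = √117
  ≈ 10.82

10.82


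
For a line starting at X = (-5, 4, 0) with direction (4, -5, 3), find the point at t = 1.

P(t) = X + t·d
  = (-5 + 4·1, 4 + (-5)·1, 0 + 3·1)
  = (-5 + 4, 4 - 5, 0 + 3)
  = (-1, -1, 3)

(-1, -1, 3)


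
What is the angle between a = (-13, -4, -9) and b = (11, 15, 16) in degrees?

a·b = (-13)·11 + (-4)·15 + (-9)·16 = -143 - 60 - 144 = -347
|a| = √((-13)² + (-4)² + (-9)²) = √266 ≈ 16.31
|b| = √(11² + 15² + 16²) = √602 ≈ 24.54
cos θ = (a·b)/(|a||b|) = -347/(16.31·24.54) ≈ -0.8671
θ = arccos(-0.8671) ≈ 150.1°

150.1°


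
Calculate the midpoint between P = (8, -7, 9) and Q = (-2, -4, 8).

M = ((x₁+x₂)/2, (y₁+y₂)/2, (z₁+z₂)/2)
  = ((8 - 2)/2, (-7 - 4)/2, (9 + 8)/2)
  = (6/2, -11/2, 17/2)
  = (3, -5.5, 8.5)

(3, -5.5, 8.5)


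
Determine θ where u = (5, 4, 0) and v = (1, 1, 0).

u·v = 5·1 + 4·1 + 0·0 = 5 + 4 + 0 = 9
|u| = √(5² + 4² + 0²) = √41 ≈ 6.403
|v| = √(1² + 1² + 0²) = √2 ≈ 1.414
cos θ = (u·v)/(|u||v|) = 9/(6.403·1.414) ≈ 0.9939
θ = arccos(0.9939) ≈ 6.34°

6.34°


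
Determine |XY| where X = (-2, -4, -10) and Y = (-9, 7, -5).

d = √[(x₂-x₁)² + (y₂-y₁)² + (z₂-z₁)²]
  = √[(-7)² + 11² + 5²]
  = √[49 + 121 + 25]
  = √195
  ≈ 13.96

13.96


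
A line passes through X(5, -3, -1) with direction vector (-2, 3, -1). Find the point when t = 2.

P(t) = X + t·d
  = (5 + (-2)·2, -3 + 3·2, -1 + (-1)·2)
  = (5 - 4, -3 + 6, -1 - 2)
  = (1, 3, -3)

(1, 3, -3)


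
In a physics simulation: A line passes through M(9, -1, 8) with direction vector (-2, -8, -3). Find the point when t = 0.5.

P(t) = M + t·d
  = (9 + (-2)·0.5, -1 + (-8)·0.5, 8 + (-3)·0.5)
  = (9 - 1, -1 - 4, 8 - 1.5)
  = (8, -5, 6.5)

(8, -5, 6.5)


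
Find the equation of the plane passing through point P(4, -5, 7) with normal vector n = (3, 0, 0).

The plane through P with normal n = (a, b, c) satisfies n·(r - P) = 0,
i.e. ax + by + cz = a·x₀ + b·y₀ + c·z₀.
d = 3·4 + 0·(-5) + 0·7
  = 12 + 0 + 0
  = 12
Equation: 3x = 12

3x = 12


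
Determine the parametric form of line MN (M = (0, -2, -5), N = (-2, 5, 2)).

Direction vector d = N - M = (-2 + 0, 5 + 2, 2 + 5) = (-2, 7, 7)
Parametric form r = M + t·d:
x = 0 - 2t, y = -2 + 7t, z = -5 + 7t

x = 0 - 2t, y = -2 + 7t, z = -5 + 7t


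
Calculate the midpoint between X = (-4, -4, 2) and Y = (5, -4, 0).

M = ((x₁+x₂)/2, (y₁+y₂)/2, (z₁+z₂)/2)
  = ((-4 + 5)/2, (-4 - 4)/2, (2 + 0)/2)
  = (1/2, -8/2, 2/2)
  = (0.5, -4, 1)

(0.5, -4, 1)


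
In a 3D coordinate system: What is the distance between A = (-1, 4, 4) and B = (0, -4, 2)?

d = √[(x₂-x₁)² + (y₂-y₁)² + (z₂-z₁)²]
  = √[1² + (-8)² + (-2)²]
  = √[1 + 64 + 4]
  = √69
  ≈ 8.307

8.307


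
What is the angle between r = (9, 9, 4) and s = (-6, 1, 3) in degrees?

r·s = 9·(-6) + 9·1 + 4·3 = -54 + 9 + 12 = -33
|r| = √(9² + 9² + 4²) = √178 ≈ 13.34
|s| = √((-6)² + 1² + 3²) = √46 ≈ 6.782
cos θ = (r·s)/(|r||s|) = -33/(13.34·6.782) ≈ -0.3647
θ = arccos(-0.3647) ≈ 111.4°

111.4°


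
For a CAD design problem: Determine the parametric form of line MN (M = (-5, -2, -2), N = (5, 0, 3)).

Direction vector d = N - M = (5 + 5, 0 + 2, 3 + 2) = (10, 2, 5)
Parametric form r = M + t·d:
x = -5 + 10t, y = -2 + 2t, z = -2 + 5t

x = -5 + 10t, y = -2 + 2t, z = -2 + 5t


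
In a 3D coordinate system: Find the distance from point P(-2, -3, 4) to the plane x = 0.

distance = |a·x₀ + b·y₀ + c·z₀ - d| / √(a² + b² + c²)
  = |1·(-2) + 0·(-3) + 0·4 - 0| / √(1² + 0² + 0²)
  = |-2 + 0 + 0 + 0| / √(1 + 0 + 0)
  = |-2| / √1
  = 2 / 1
  ≈ 2

2


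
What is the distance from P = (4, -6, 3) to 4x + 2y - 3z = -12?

distance = |a·x₀ + b·y₀ + c·z₀ - d| / √(a² + b² + c²)
  = |4·4 + 2·(-6) + (-3)·3 - (-12)| / √(4² + 2² + (-3)²)
  = |16 - 12 - 9 + 12| / √(16 + 4 + 9)
  = |7| / √29
  = 7 / 5.385
  ≈ 1.3

1.3


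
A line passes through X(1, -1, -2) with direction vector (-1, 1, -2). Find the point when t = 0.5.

P(t) = X + t·d
  = (1 + (-1)·0.5, -1 + 1·0.5, -2 + (-2)·0.5)
  = (1 - 0.5, -1 + 0.5, -2 - 1)
  = (0.5, -0.5, -3)

(0.5, -0.5, -3)


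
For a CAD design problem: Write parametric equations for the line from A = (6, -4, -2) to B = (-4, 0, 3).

Direction vector d = B - A = (-4 - 6, 0 + 4, 3 + 2) = (-10, 4, 5)
Parametric form r = A + t·d:
x = 6 - 10t, y = -4 + 4t, z = -2 + 5t

x = 6 - 10t, y = -4 + 4t, z = -2 + 5t


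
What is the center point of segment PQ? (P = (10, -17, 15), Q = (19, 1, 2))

M = ((x₁+x₂)/2, (y₁+y₂)/2, (z₁+z₂)/2)
  = ((10 + 19)/2, (-17 + 1)/2, (15 + 2)/2)
  = (29/2, -16/2, 17/2)
  = (14.5, -8, 8.5)

(14.5, -8, 8.5)


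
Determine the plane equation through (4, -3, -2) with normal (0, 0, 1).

The plane through P with normal n = (a, b, c) satisfies n·(r - P) = 0,
i.e. ax + by + cz = a·x₀ + b·y₀ + c·z₀.
d = 0·4 + 0·(-3) + 1·(-2)
  = 0 + 0 - 2
  = -2
Equation: z = -2

z = -2


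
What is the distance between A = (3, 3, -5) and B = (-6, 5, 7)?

d = √[(x₂-x₁)² + (y₂-y₁)² + (z₂-z₁)²]
  = √[(-9)² + 2² + 12²]
  = √[81 + 4 + 144]
  = √229
  ≈ 15.13

15.13


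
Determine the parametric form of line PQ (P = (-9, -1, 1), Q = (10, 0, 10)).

Direction vector d = Q - P = (10 + 9, 0 + 1, 10 - 1) = (19, 1, 9)
Parametric form r = P + t·d:
x = -9 + 19t, y = -1 + t, z = 1 + 9t

x = -9 + 19t, y = -1 + t, z = 1 + 9t


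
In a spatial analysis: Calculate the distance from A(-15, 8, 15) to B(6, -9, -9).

d = √[(x₂-x₁)² + (y₂-y₁)² + (z₂-z₁)²]
  = √[21² + (-17)² + (-24)²]
  = √[441 + 289 + 576]
  = √1306
  ≈ 36.14

36.14


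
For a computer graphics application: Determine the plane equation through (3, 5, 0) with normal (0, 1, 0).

The plane through P with normal n = (a, b, c) satisfies n·(r - P) = 0,
i.e. ax + by + cz = a·x₀ + b·y₀ + c·z₀.
d = 0·3 + 1·5 + 0·0
  = 0 + 5 + 0
  = 5
Equation: y = 5

y = 5


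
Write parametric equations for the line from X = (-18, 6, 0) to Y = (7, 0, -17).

Direction vector d = Y - X = (7 + 18, 0 - 6, -17 + 0) = (25, -6, -17)
Parametric form r = X + t·d:
x = -18 + 25t, y = 6 - 6t, z = 0 - 17t

x = -18 + 25t, y = 6 - 6t, z = 0 - 17t


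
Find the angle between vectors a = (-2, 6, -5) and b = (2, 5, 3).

a·b = (-2)·2 + 6·5 + (-5)·3 = -4 + 30 - 15 = 11
|a| = √((-2)² + 6² + (-5)²) = √65 ≈ 8.062
|b| = √(2² + 5² + 3²) = √38 ≈ 6.164
cos θ = (a·b)/(|a||b|) = 11/(8.062·6.164) ≈ 0.2213
θ = arccos(0.2213) ≈ 77.21°

77.21°


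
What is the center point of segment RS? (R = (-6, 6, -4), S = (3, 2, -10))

M = ((x₁+x₂)/2, (y₁+y₂)/2, (z₁+z₂)/2)
  = ((-6 + 3)/2, (6 + 2)/2, (-4 - 10)/2)
  = (-3/2, 8/2, -14/2)
  = (-1.5, 4, -7)

(-1.5, 4, -7)


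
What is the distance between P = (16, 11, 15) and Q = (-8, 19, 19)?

d = √[(x₂-x₁)² + (y₂-y₁)² + (z₂-z₁)²]
  = √[(-24)² + 8² + 4²]
  = √[576 + 64 + 16]
  = √656
  ≈ 25.61

25.61


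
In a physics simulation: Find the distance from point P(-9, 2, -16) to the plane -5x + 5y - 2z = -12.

distance = |a·x₀ + b·y₀ + c·z₀ - d| / √(a² + b² + c²)
  = |(-5)·(-9) + 5·2 + (-2)·(-16) - (-12)| / √((-5)² + 5² + (-2)²)
  = |45 + 10 + 32 + 12| / √(25 + 25 + 4)
  = |99| / √54
  = 99 / 7.348
  ≈ 13.47

13.47


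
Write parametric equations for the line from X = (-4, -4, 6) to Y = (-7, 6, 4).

Direction vector d = Y - X = (-7 + 4, 6 + 4, 4 - 6) = (-3, 10, -2)
Parametric form r = X + t·d:
x = -4 - 3t, y = -4 + 10t, z = 6 - 2t

x = -4 - 3t, y = -4 + 10t, z = 6 - 2t


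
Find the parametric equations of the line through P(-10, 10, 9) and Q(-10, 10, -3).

Direction vector d = Q - P = (-10 + 10, 10 - 10, -3 - 9) = (0, 0, -12)
Parametric form r = P + t·d:
x = -10, y = 10, z = 9 - 12t

x = -10, y = 10, z = 9 - 12t


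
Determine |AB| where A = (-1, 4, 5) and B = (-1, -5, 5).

d = √[(x₂-x₁)² + (y₂-y₁)² + (z₂-z₁)²]
  = √[0² + (-9)² + 0²]
  = √[0 + 81 + 0]
  = √81
  ≈ 9

9


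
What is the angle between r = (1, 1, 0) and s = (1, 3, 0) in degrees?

r·s = 1·1 + 1·3 + 0·0 = 1 + 3 + 0 = 4
|r| = √(1² + 1² + 0²) = √2 ≈ 1.414
|s| = √(1² + 3² + 0²) = √10 ≈ 3.162
cos θ = (r·s)/(|r||s|) = 4/(1.414·3.162) ≈ 0.8944
θ = arccos(0.8944) ≈ 26.57°

26.57°


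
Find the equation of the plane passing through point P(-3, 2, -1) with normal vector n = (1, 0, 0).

The plane through P with normal n = (a, b, c) satisfies n·(r - P) = 0,
i.e. ax + by + cz = a·x₀ + b·y₀ + c·z₀.
d = 1·(-3) + 0·2 + 0·(-1)
  = -3 + 0 + 0
  = -3
Equation: x = -3

x = -3


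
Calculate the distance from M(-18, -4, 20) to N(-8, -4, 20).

d = √[(x₂-x₁)² + (y₂-y₁)² + (z₂-z₁)²]
  = √[10² + 0² + 0²]
  = √[100 + 0 + 0]
  = √100
  ≈ 10

10


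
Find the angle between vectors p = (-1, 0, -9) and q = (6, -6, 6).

p·q = (-1)·6 + 0·(-6) + (-9)·6 = -6 + 0 - 54 = -60
|p| = √((-1)² + 0² + (-9)²) = √82 ≈ 9.055
|q| = √(6² + (-6)² + 6²) = √108 ≈ 10.39
cos θ = (p·q)/(|p||q|) = -60/(9.055·10.39) ≈ -0.6376
θ = arccos(-0.6376) ≈ 129.6°

129.6°


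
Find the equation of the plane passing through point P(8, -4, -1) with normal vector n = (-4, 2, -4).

The plane through P with normal n = (a, b, c) satisfies n·(r - P) = 0,
i.e. ax + by + cz = a·x₀ + b·y₀ + c·z₀.
d = (-4)·8 + 2·(-4) + (-4)·(-1)
  = -32 - 8 + 4
  = -36
Equation: -4x + 2y - 4z = -36

-4x + 2y - 4z = -36


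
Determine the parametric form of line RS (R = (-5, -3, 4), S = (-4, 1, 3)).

Direction vector d = S - R = (-4 + 5, 1 + 3, 3 - 4) = (1, 4, -1)
Parametric form r = R + t·d:
x = -5 + t, y = -3 + 4t, z = 4 - t

x = -5 + t, y = -3 + 4t, z = 4 - t


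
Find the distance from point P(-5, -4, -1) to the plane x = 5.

distance = |a·x₀ + b·y₀ + c·z₀ - d| / √(a² + b² + c²)
  = |1·(-5) + 0·(-4) + 0·(-1) - 5| / √(1² + 0² + 0²)
  = |-5 + 0 + 0 - 5| / √(1 + 0 + 0)
  = |-10| / √1
  = 10 / 1
  ≈ 10

10


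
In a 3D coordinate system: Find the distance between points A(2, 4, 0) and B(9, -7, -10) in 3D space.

d = √[(x₂-x₁)² + (y₂-y₁)² + (z₂-z₁)²]
  = √[7² + (-11)² + (-10)²]
  = √[49 + 121 + 100]
  = √270
  ≈ 16.43

16.43


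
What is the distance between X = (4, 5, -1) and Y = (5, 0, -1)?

d = √[(x₂-x₁)² + (y₂-y₁)² + (z₂-z₁)²]
  = √[1² + (-5)² + 0²]
  = √[1 + 25 + 0]
  = √26
  ≈ 5.099

5.099


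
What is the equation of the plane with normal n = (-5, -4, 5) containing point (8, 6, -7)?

The plane through P with normal n = (a, b, c) satisfies n·(r - P) = 0,
i.e. ax + by + cz = a·x₀ + b·y₀ + c·z₀.
d = (-5)·8 + (-4)·6 + 5·(-7)
  = -40 - 24 - 35
  = -99
Equation: -5x - 4y + 5z = -99

-5x - 4y + 5z = -99


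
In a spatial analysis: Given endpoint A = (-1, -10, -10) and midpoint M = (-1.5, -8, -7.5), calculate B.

B = 2M - A
  = (2·(-1.5) - (-1), 2·(-8) - (-10), 2·(-7.5) - (-10))
  = (-3 + 1, -16 + 10, -15 + 10)
  = (-2, -6, -5)

(-2, -6, -5)


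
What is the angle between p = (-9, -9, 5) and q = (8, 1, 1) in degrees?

p·q = (-9)·8 + (-9)·1 + 5·1 = -72 - 9 + 5 = -76
|p| = √((-9)² + (-9)² + 5²) = √187 ≈ 13.67
|q| = √(8² + 1² + 1²) = √66 ≈ 8.124
cos θ = (p·q)/(|p||q|) = -76/(13.67·8.124) ≈ -0.6841
θ = arccos(-0.6841) ≈ 133.2°

133.2°


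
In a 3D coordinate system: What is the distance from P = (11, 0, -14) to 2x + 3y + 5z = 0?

distance = |a·x₀ + b·y₀ + c·z₀ - d| / √(a² + b² + c²)
  = |2·11 + 3·0 + 5·(-14) - 0| / √(2² + 3² + 5²)
  = |22 + 0 - 70 + 0| / √(4 + 9 + 25)
  = |-48| / √38
  = 48 / 6.164
  ≈ 7.787

7.787


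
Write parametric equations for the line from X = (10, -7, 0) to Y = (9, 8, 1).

Direction vector d = Y - X = (9 - 10, 8 + 7, 1 + 0) = (-1, 15, 1)
Parametric form r = X + t·d:
x = 10 - t, y = -7 + 15t, z = 0 + t

x = 10 - t, y = -7 + 15t, z = 0 + t


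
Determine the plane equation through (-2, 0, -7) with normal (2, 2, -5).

The plane through P with normal n = (a, b, c) satisfies n·(r - P) = 0,
i.e. ax + by + cz = a·x₀ + b·y₀ + c·z₀.
d = 2·(-2) + 2·0 + (-5)·(-7)
  = -4 + 0 + 35
  = 31
Equation: 2x + 2y - 5z = 31

2x + 2y - 5z = 31


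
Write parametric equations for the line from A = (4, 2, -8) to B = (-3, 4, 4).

Direction vector d = B - A = (-3 - 4, 4 - 2, 4 + 8) = (-7, 2, 12)
Parametric form r = A + t·d:
x = 4 - 7t, y = 2 + 2t, z = -8 + 12t

x = 4 - 7t, y = 2 + 2t, z = -8 + 12t


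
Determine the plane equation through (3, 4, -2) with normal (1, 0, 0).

The plane through P with normal n = (a, b, c) satisfies n·(r - P) = 0,
i.e. ax + by + cz = a·x₀ + b·y₀ + c·z₀.
d = 1·3 + 0·4 + 0·(-2)
  = 3 + 0 + 0
  = 3
Equation: x = 3

x = 3


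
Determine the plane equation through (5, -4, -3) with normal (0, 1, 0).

The plane through P with normal n = (a, b, c) satisfies n·(r - P) = 0,
i.e. ax + by + cz = a·x₀ + b·y₀ + c·z₀.
d = 0·5 + 1·(-4) + 0·(-3)
  = 0 - 4 + 0
  = -4
Equation: y = -4

y = -4


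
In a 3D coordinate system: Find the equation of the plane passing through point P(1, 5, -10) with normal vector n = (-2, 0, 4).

The plane through P with normal n = (a, b, c) satisfies n·(r - P) = 0,
i.e. ax + by + cz = a·x₀ + b·y₀ + c·z₀.
d = (-2)·1 + 0·5 + 4·(-10)
  = -2 + 0 - 40
  = -42
Equation: -2x + 4z = -42

-2x + 4z = -42


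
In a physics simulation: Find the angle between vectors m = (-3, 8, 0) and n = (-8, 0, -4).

m·n = (-3)·(-8) + 8·0 + 0·(-4) = 24 + 0 + 0 = 24
|m| = √((-3)² + 8² + 0²) = √73 ≈ 8.544
|n| = √((-8)² + 0² + (-4)²) = √80 ≈ 8.944
cos θ = (m·n)/(|m||n|) = 24/(8.544·8.944) ≈ 0.3141
θ = arccos(0.3141) ≈ 71.7°

71.7°


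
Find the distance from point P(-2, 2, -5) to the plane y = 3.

distance = |a·x₀ + b·y₀ + c·z₀ - d| / √(a² + b² + c²)
  = |0·(-2) + 1·2 + 0·(-5) - 3| / √(0² + 1² + 0²)
  = |0 + 2 + 0 - 3| / √(0 + 1 + 0)
  = |-1| / √1
  = 1 / 1
  ≈ 1

1


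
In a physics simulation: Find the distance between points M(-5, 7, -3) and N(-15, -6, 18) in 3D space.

d = √[(x₂-x₁)² + (y₂-y₁)² + (z₂-z₁)²]
  = √[(-10)² + (-13)² + 21²]
  = √[100 + 169 + 441]
  = √710
  ≈ 26.65

26.65


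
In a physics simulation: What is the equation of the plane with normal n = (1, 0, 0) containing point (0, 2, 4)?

The plane through P with normal n = (a, b, c) satisfies n·(r - P) = 0,
i.e. ax + by + cz = a·x₀ + b·y₀ + c·z₀.
d = 1·0 + 0·2 + 0·4
  = 0 + 0 + 0
  = 0
Equation: x = 0

x = 0


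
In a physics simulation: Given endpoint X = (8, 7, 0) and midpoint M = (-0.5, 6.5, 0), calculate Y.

Y = 2M - X
  = (2·(-0.5) - 8, 2·6.5 - 7, 2·0 - 0)
  = (-1 - 8, 13 - 7, 0 + 0)
  = (-9, 6, 0)

(-9, 6, 0)


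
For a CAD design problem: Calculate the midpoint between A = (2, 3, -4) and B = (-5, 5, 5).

M = ((x₁+x₂)/2, (y₁+y₂)/2, (z₁+z₂)/2)
  = ((2 - 5)/2, (3 + 5)/2, (-4 + 5)/2)
  = (-3/2, 8/2, 1/2)
  = (-1.5, 4, 0.5)

(-1.5, 4, 0.5)


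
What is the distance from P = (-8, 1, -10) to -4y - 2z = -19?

distance = |a·x₀ + b·y₀ + c·z₀ - d| / √(a² + b² + c²)
  = |0·(-8) + (-4)·1 + (-2)·(-10) - (-19)| / √(0² + (-4)² + (-2)²)
  = |0 - 4 + 20 + 19| / √(0 + 16 + 4)
  = |35| / √20
  = 35 / 4.472
  ≈ 7.826

7.826


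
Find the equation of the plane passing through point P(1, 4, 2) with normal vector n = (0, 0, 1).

The plane through P with normal n = (a, b, c) satisfies n·(r - P) = 0,
i.e. ax + by + cz = a·x₀ + b·y₀ + c·z₀.
d = 0·1 + 0·4 + 1·2
  = 0 + 0 + 2
  = 2
Equation: z = 2

z = 2


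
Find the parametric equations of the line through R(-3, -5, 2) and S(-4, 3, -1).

Direction vector d = S - R = (-4 + 3, 3 + 5, -1 - 2) = (-1, 8, -3)
Parametric form r = R + t·d:
x = -3 - t, y = -5 + 8t, z = 2 - 3t

x = -3 - t, y = -5 + 8t, z = 2 - 3t


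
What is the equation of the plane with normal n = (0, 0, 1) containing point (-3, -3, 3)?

The plane through P with normal n = (a, b, c) satisfies n·(r - P) = 0,
i.e. ax + by + cz = a·x₀ + b·y₀ + c·z₀.
d = 0·(-3) + 0·(-3) + 1·3
  = 0 + 0 + 3
  = 3
Equation: z = 3

z = 3


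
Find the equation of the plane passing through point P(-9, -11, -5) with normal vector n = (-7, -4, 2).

The plane through P with normal n = (a, b, c) satisfies n·(r - P) = 0,
i.e. ax + by + cz = a·x₀ + b·y₀ + c·z₀.
d = (-7)·(-9) + (-4)·(-11) + 2·(-5)
  = 63 + 44 - 10
  = 97
Equation: -7x - 4y + 2z = 97

-7x - 4y + 2z = 97


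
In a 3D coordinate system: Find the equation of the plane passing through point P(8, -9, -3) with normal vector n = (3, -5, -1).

The plane through P with normal n = (a, b, c) satisfies n·(r - P) = 0,
i.e. ax + by + cz = a·x₀ + b·y₀ + c·z₀.
d = 3·8 + (-5)·(-9) + (-1)·(-3)
  = 24 + 45 + 3
  = 72
Equation: 3x - 5y - z = 72

3x - 5y - z = 72


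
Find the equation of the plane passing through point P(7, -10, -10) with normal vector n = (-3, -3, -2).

The plane through P with normal n = (a, b, c) satisfies n·(r - P) = 0,
i.e. ax + by + cz = a·x₀ + b·y₀ + c·z₀.
d = (-3)·7 + (-3)·(-10) + (-2)·(-10)
  = -21 + 30 + 20
  = 29
Equation: -3x - 3y - 2z = 29

-3x - 3y - 2z = 29


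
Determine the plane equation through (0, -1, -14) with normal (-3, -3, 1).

The plane through P with normal n = (a, b, c) satisfies n·(r - P) = 0,
i.e. ax + by + cz = a·x₀ + b·y₀ + c·z₀.
d = (-3)·0 + (-3)·(-1) + 1·(-14)
  = 0 + 3 - 14
  = -11
Equation: -3x - 3y + z = -11

-3x - 3y + z = -11


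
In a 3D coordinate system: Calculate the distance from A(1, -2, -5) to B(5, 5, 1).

d = √[(x₂-x₁)² + (y₂-y₁)² + (z₂-z₁)²]
  = √[4² + 7² + 6²]
  = √[16 + 49 + 36]
  = √101
  ≈ 10.05

10.05


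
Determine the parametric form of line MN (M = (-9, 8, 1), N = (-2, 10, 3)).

Direction vector d = N - M = (-2 + 9, 10 - 8, 3 - 1) = (7, 2, 2)
Parametric form r = M + t·d:
x = -9 + 7t, y = 8 + 2t, z = 1 + 2t

x = -9 + 7t, y = 8 + 2t, z = 1 + 2t


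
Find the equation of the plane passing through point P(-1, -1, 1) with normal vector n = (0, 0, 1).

The plane through P with normal n = (a, b, c) satisfies n·(r - P) = 0,
i.e. ax + by + cz = a·x₀ + b·y₀ + c·z₀.
d = 0·(-1) + 0·(-1) + 1·1
  = 0 + 0 + 1
  = 1
Equation: z = 1

z = 1


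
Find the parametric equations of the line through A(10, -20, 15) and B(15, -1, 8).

Direction vector d = B - A = (15 - 10, -1 + 20, 8 - 15) = (5, 19, -7)
Parametric form r = A + t·d:
x = 10 + 5t, y = -20 + 19t, z = 15 - 7t

x = 10 + 5t, y = -20 + 19t, z = 15 - 7t


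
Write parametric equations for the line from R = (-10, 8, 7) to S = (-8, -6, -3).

Direction vector d = S - R = (-8 + 10, -6 - 8, -3 - 7) = (2, -14, -10)
Parametric form r = R + t·d:
x = -10 + 2t, y = 8 - 14t, z = 7 - 10t

x = -10 + 2t, y = 8 - 14t, z = 7 - 10t


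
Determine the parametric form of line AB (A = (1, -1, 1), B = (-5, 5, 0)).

Direction vector d = B - A = (-5 - 1, 5 + 1, 0 - 1) = (-6, 6, -1)
Parametric form r = A + t·d:
x = 1 - 6t, y = -1 + 6t, z = 1 - t

x = 1 - 6t, y = -1 + 6t, z = 1 - t


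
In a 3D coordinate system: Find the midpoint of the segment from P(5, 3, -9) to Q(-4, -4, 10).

M = ((x₁+x₂)/2, (y₁+y₂)/2, (z₁+z₂)/2)
  = ((5 - 4)/2, (3 - 4)/2, (-9 + 10)/2)
  = (1/2, -1/2, 1/2)
  = (0.5, -0.5, 0.5)

(0.5, -0.5, 0.5)


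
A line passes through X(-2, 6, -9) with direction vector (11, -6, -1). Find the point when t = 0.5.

P(t) = X + t·d
  = (-2 + 11·0.5, 6 + (-6)·0.5, -9 + (-1)·0.5)
  = (-2 + 5.5, 6 - 3, -9 - 0.5)
  = (3.5, 3, -9.5)

(3.5, 3, -9.5)


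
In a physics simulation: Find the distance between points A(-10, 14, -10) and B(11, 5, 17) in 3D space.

d = √[(x₂-x₁)² + (y₂-y₁)² + (z₂-z₁)²]
  = √[21² + (-9)² + 27²]
  = √[441 + 81 + 729]
  = √1251
  ≈ 35.37

35.37


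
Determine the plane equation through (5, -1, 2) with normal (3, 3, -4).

The plane through P with normal n = (a, b, c) satisfies n·(r - P) = 0,
i.e. ax + by + cz = a·x₀ + b·y₀ + c·z₀.
d = 3·5 + 3·(-1) + (-4)·2
  = 15 - 3 - 8
  = 4
Equation: 3x + 3y - 4z = 4

3x + 3y - 4z = 4


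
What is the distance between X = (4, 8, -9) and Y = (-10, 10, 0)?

d = √[(x₂-x₁)² + (y₂-y₁)² + (z₂-z₁)²]
  = √[(-14)² + 2² + 9²]
  = √[196 + 4 + 81]
  = √281
  ≈ 16.76

16.76


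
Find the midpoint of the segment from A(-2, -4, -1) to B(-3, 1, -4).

M = ((x₁+x₂)/2, (y₁+y₂)/2, (z₁+z₂)/2)
  = ((-2 - 3)/2, (-4 + 1)/2, (-1 - 4)/2)
  = (-5/2, -3/2, -5/2)
  = (-2.5, -1.5, -2.5)

(-2.5, -1.5, -2.5)


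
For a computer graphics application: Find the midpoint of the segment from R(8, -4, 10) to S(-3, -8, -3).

M = ((x₁+x₂)/2, (y₁+y₂)/2, (z₁+z₂)/2)
  = ((8 - 3)/2, (-4 - 8)/2, (10 - 3)/2)
  = (5/2, -12/2, 7/2)
  = (2.5, -6, 3.5)

(2.5, -6, 3.5)


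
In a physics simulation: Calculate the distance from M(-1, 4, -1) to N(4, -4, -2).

d = √[(x₂-x₁)² + (y₂-y₁)² + (z₂-z₁)²]
  = √[5² + (-8)² + (-1)²]
  = √[25 + 64 + 1]
  = √90
  ≈ 9.487

9.487


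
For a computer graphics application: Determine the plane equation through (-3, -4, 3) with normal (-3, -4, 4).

The plane through P with normal n = (a, b, c) satisfies n·(r - P) = 0,
i.e. ax + by + cz = a·x₀ + b·y₀ + c·z₀.
d = (-3)·(-3) + (-4)·(-4) + 4·3
  = 9 + 16 + 12
  = 37
Equation: -3x - 4y + 4z = 37

-3x - 4y + 4z = 37


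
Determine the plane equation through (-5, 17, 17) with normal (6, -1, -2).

The plane through P with normal n = (a, b, c) satisfies n·(r - P) = 0,
i.e. ax + by + cz = a·x₀ + b·y₀ + c·z₀.
d = 6·(-5) + (-1)·17 + (-2)·17
  = -30 - 17 - 34
  = -81
Equation: 6x - y - 2z = -81

6x - y - 2z = -81


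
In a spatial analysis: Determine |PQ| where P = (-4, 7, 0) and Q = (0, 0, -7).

d = √[(x₂-x₁)² + (y₂-y₁)² + (z₂-z₁)²]
  = √[4² + (-7)² + (-7)²]
  = √[16 + 49 + 49]
  = √114
  ≈ 10.68

10.68


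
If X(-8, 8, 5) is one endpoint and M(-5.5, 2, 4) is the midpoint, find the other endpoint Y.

Y = 2M - X
  = (2·(-5.5) - (-8), 2·2 - 8, 2·4 - 5)
  = (-11 + 8, 4 - 8, 8 - 5)
  = (-3, -4, 3)

(-3, -4, 3)


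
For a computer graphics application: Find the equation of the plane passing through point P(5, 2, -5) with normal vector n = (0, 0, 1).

The plane through P with normal n = (a, b, c) satisfies n·(r - P) = 0,
i.e. ax + by + cz = a·x₀ + b·y₀ + c·z₀.
d = 0·5 + 0·2 + 1·(-5)
  = 0 + 0 - 5
  = -5
Equation: z = -5

z = -5


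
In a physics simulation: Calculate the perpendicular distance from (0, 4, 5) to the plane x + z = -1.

distance = |a·x₀ + b·y₀ + c·z₀ - d| / √(a² + b² + c²)
  = |1·0 + 0·4 + 1·5 - (-1)| / √(1² + 0² + 1²)
  = |0 + 0 + 5 + 1| / √(1 + 0 + 1)
  = |6| / √2
  = 6 / 1.414
  ≈ 4.243

4.243


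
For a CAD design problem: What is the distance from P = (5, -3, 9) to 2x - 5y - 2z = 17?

distance = |a·x₀ + b·y₀ + c·z₀ - d| / √(a² + b² + c²)
  = |2·5 + (-5)·(-3) + (-2)·9 - 17| / √(2² + (-5)² + (-2)²)
  = |10 + 15 - 18 - 17| / √(4 + 25 + 4)
  = |-10| / √33
  = 10 / 5.745
  ≈ 1.741

1.741


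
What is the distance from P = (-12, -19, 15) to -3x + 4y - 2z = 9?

distance = |a·x₀ + b·y₀ + c·z₀ - d| / √(a² + b² + c²)
  = |(-3)·(-12) + 4·(-19) + (-2)·15 - 9| / √((-3)² + 4² + (-2)²)
  = |36 - 76 - 30 - 9| / √(9 + 16 + 4)
  = |-79| / √29
  = 79 / 5.385
  ≈ 14.67

14.67


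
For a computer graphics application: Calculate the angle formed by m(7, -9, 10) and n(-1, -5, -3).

m·n = 7·(-1) + (-9)·(-5) + 10·(-3) = -7 + 45 - 30 = 8
|m| = √(7² + (-9)² + 10²) = √230 ≈ 15.17
|n| = √((-1)² + (-5)² + (-3)²) = √35 ≈ 5.916
cos θ = (m·n)/(|m||n|) = 8/(15.17·5.916) ≈ 0.08916
θ = arccos(0.08916) ≈ 84.88°

84.88°


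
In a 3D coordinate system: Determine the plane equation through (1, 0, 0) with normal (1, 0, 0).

The plane through P with normal n = (a, b, c) satisfies n·(r - P) = 0,
i.e. ax + by + cz = a·x₀ + b·y₀ + c·z₀.
d = 1·1 + 0·0 + 0·0
  = 1 + 0 + 0
  = 1
Equation: x = 1

x = 1


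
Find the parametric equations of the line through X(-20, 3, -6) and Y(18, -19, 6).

Direction vector d = Y - X = (18 + 20, -19 - 3, 6 + 6) = (38, -22, 12)
Parametric form r = X + t·d:
x = -20 + 38t, y = 3 - 22t, z = -6 + 12t

x = -20 + 38t, y = 3 - 22t, z = -6 + 12t


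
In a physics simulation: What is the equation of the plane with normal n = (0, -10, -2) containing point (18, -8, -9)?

The plane through P with normal n = (a, b, c) satisfies n·(r - P) = 0,
i.e. ax + by + cz = a·x₀ + b·y₀ + c·z₀.
d = 0·18 + (-10)·(-8) + (-2)·(-9)
  = 0 + 80 + 18
  = 98
Equation: -10y - 2z = 98

-10y - 2z = 98


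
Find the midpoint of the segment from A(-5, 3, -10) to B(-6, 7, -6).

M = ((x₁+x₂)/2, (y₁+y₂)/2, (z₁+z₂)/2)
  = ((-5 - 6)/2, (3 + 7)/2, (-10 - 6)/2)
  = (-11/2, 10/2, -16/2)
  = (-5.5, 5, -8)

(-5.5, 5, -8)


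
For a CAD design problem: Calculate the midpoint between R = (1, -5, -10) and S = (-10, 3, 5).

M = ((x₁+x₂)/2, (y₁+y₂)/2, (z₁+z₂)/2)
  = ((1 - 10)/2, (-5 + 3)/2, (-10 + 5)/2)
  = (-9/2, -2/2, -5/2)
  = (-4.5, -1, -2.5)

(-4.5, -1, -2.5)


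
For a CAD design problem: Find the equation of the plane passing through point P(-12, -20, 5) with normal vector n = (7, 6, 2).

The plane through P with normal n = (a, b, c) satisfies n·(r - P) = 0,
i.e. ax + by + cz = a·x₀ + b·y₀ + c·z₀.
d = 7·(-12) + 6·(-20) + 2·5
  = -84 - 120 + 10
  = -194
Equation: 7x + 6y + 2z = -194

7x + 6y + 2z = -194


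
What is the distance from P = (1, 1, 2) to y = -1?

distance = |a·x₀ + b·y₀ + c·z₀ - d| / √(a² + b² + c²)
  = |0·1 + 1·1 + 0·2 - (-1)| / √(0² + 1² + 0²)
  = |0 + 1 + 0 + 1| / √(0 + 1 + 0)
  = |2| / √1
  = 2 / 1
  ≈ 2

2


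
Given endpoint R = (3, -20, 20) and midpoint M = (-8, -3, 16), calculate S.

S = 2M - R
  = (2·(-8) - 3, 2·(-3) - (-20), 2·16 - 20)
  = (-16 - 3, -6 + 20, 32 - 20)
  = (-19, 14, 12)

(-19, 14, 12)


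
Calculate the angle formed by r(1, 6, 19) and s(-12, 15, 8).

r·s = 1·(-12) + 6·15 + 19·8 = -12 + 90 + 152 = 230
|r| = √(1² + 6² + 19²) = √398 ≈ 19.95
|s| = √((-12)² + 15² + 8²) = √433 ≈ 20.81
cos θ = (r·s)/(|r||s|) = 230/(19.95·20.81) ≈ 0.554
θ = arccos(0.554) ≈ 56.36°

56.36°


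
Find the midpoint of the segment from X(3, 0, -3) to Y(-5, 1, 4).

M = ((x₁+x₂)/2, (y₁+y₂)/2, (z₁+z₂)/2)
  = ((3 - 5)/2, (0 + 1)/2, (-3 + 4)/2)
  = (-2/2, 1/2, 1/2)
  = (-1, 0.5, 0.5)

(-1, 0.5, 0.5)


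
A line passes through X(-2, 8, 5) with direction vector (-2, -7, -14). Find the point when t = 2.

P(t) = X + t·d
  = (-2 + (-2)·2, 8 + (-7)·2, 5 + (-14)·2)
  = (-2 - 4, 8 - 14, 5 - 28)
  = (-6, -6, -23)

(-6, -6, -23)


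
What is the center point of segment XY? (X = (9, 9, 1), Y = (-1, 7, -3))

M = ((x₁+x₂)/2, (y₁+y₂)/2, (z₁+z₂)/2)
  = ((9 - 1)/2, (9 + 7)/2, (1 - 3)/2)
  = (8/2, 16/2, -2/2)
  = (4, 8, -1)

(4, 8, -1)


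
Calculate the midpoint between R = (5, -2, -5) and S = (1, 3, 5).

M = ((x₁+x₂)/2, (y₁+y₂)/2, (z₁+z₂)/2)
  = ((5 + 1)/2, (-2 + 3)/2, (-5 + 5)/2)
  = (6/2, 1/2, 0/2)
  = (3, 0.5, 0)

(3, 0.5, 0)


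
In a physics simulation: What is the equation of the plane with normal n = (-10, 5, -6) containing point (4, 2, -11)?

The plane through P with normal n = (a, b, c) satisfies n·(r - P) = 0,
i.e. ax + by + cz = a·x₀ + b·y₀ + c·z₀.
d = (-10)·4 + 5·2 + (-6)·(-11)
  = -40 + 10 + 66
  = 36
Equation: -10x + 5y - 6z = 36

-10x + 5y - 6z = 36


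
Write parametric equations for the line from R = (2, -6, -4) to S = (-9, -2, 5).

Direction vector d = S - R = (-9 - 2, -2 + 6, 5 + 4) = (-11, 4, 9)
Parametric form r = R + t·d:
x = 2 - 11t, y = -6 + 4t, z = -4 + 9t

x = 2 - 11t, y = -6 + 4t, z = -4 + 9t


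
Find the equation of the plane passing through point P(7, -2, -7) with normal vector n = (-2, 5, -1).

The plane through P with normal n = (a, b, c) satisfies n·(r - P) = 0,
i.e. ax + by + cz = a·x₀ + b·y₀ + c·z₀.
d = (-2)·7 + 5·(-2) + (-1)·(-7)
  = -14 - 10 + 7
  = -17
Equation: -2x + 5y - z = -17

-2x + 5y - z = -17


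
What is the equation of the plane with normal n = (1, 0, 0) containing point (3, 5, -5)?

The plane through P with normal n = (a, b, c) satisfies n·(r - P) = 0,
i.e. ax + by + cz = a·x₀ + b·y₀ + c·z₀.
d = 1·3 + 0·5 + 0·(-5)
  = 3 + 0 + 0
  = 3
Equation: x = 3

x = 3


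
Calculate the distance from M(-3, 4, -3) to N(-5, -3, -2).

d = √[(x₂-x₁)² + (y₂-y₁)² + (z₂-z₁)²]
  = √[(-2)² + (-7)² + 1²]
  = √[4 + 49 + 1]
  = √54
  ≈ 7.348

7.348


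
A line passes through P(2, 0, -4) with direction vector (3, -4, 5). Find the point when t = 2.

P(t) = P + t·d
  = (2 + 3·2, 0 + (-4)·2, -4 + 5·2)
  = (2 + 6, 0 - 8, -4 + 10)
  = (8, -8, 6)

(8, -8, 6)


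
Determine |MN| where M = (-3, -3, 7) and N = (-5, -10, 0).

d = √[(x₂-x₁)² + (y₂-y₁)² + (z₂-z₁)²]
  = √[(-2)² + (-7)² + (-7)²]
  = √[4 + 49 + 49]
  = √102
  ≈ 10.1

10.1


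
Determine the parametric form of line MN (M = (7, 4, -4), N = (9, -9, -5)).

Direction vector d = N - M = (9 - 7, -9 - 4, -5 + 4) = (2, -13, -1)
Parametric form r = M + t·d:
x = 7 + 2t, y = 4 - 13t, z = -4 - t

x = 7 + 2t, y = 4 - 13t, z = -4 - t


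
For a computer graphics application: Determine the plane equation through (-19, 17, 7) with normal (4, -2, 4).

The plane through P with normal n = (a, b, c) satisfies n·(r - P) = 0,
i.e. ax + by + cz = a·x₀ + b·y₀ + c·z₀.
d = 4·(-19) + (-2)·17 + 4·7
  = -76 - 34 + 28
  = -82
Equation: 4x - 2y + 4z = -82

4x - 2y + 4z = -82


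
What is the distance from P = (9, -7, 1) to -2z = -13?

distance = |a·x₀ + b·y₀ + c·z₀ - d| / √(a² + b² + c²)
  = |0·9 + 0·(-7) + (-2)·1 - (-13)| / √(0² + 0² + (-2)²)
  = |0 + 0 - 2 + 13| / √(0 + 0 + 4)
  = |11| / √4
  = 11 / 2
  ≈ 5.5

5.5


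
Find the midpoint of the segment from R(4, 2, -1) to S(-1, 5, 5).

M = ((x₁+x₂)/2, (y₁+y₂)/2, (z₁+z₂)/2)
  = ((4 - 1)/2, (2 + 5)/2, (-1 + 5)/2)
  = (3/2, 7/2, 4/2)
  = (1.5, 3.5, 2)

(1.5, 3.5, 2)


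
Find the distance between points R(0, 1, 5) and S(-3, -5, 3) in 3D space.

d = √[(x₂-x₁)² + (y₂-y₁)² + (z₂-z₁)²]
  = √[(-3)² + (-6)² + (-2)²]
  = √[9 + 36 + 4]
  = √49
  ≈ 7

7


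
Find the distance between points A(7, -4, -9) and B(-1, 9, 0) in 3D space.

d = √[(x₂-x₁)² + (y₂-y₁)² + (z₂-z₁)²]
  = √[(-8)² + 13² + 9²]
  = √[64 + 169 + 81]
  = √314
  ≈ 17.72

17.72


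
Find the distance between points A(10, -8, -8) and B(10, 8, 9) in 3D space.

d = √[(x₂-x₁)² + (y₂-y₁)² + (z₂-z₁)²]
  = √[0² + 16² + 17²]
  = √[0 + 256 + 289]
  = √545
  ≈ 23.35

23.35


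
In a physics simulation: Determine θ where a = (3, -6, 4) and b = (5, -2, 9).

a·b = 3·5 + (-6)·(-2) + 4·9 = 15 + 12 + 36 = 63
|a| = √(3² + (-6)² + 4²) = √61 ≈ 7.81
|b| = √(5² + (-2)² + 9²) = √110 ≈ 10.49
cos θ = (a·b)/(|a||b|) = 63/(7.81·10.49) ≈ 0.7691
θ = arccos(0.7691) ≈ 39.73°

39.73°


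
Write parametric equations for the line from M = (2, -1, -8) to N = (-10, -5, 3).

Direction vector d = N - M = (-10 - 2, -5 + 1, 3 + 8) = (-12, -4, 11)
Parametric form r = M + t·d:
x = 2 - 12t, y = -1 - 4t, z = -8 + 11t

x = 2 - 12t, y = -1 - 4t, z = -8 + 11t


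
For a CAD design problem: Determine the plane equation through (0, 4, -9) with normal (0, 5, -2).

The plane through P with normal n = (a, b, c) satisfies n·(r - P) = 0,
i.e. ax + by + cz = a·x₀ + b·y₀ + c·z₀.
d = 0·0 + 5·4 + (-2)·(-9)
  = 0 + 20 + 18
  = 38
Equation: 5y - 2z = 38

5y - 2z = 38


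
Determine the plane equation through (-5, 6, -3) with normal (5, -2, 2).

The plane through P with normal n = (a, b, c) satisfies n·(r - P) = 0,
i.e. ax + by + cz = a·x₀ + b·y₀ + c·z₀.
d = 5·(-5) + (-2)·6 + 2·(-3)
  = -25 - 12 - 6
  = -43
Equation: 5x - 2y + 2z = -43

5x - 2y + 2z = -43


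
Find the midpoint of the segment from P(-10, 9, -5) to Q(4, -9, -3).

M = ((x₁+x₂)/2, (y₁+y₂)/2, (z₁+z₂)/2)
  = ((-10 + 4)/2, (9 - 9)/2, (-5 - 3)/2)
  = (-6/2, 0/2, -8/2)
  = (-3, 0, -4)

(-3, 0, -4)


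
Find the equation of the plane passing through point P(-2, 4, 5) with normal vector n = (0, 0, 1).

The plane through P with normal n = (a, b, c) satisfies n·(r - P) = 0,
i.e. ax + by + cz = a·x₀ + b·y₀ + c·z₀.
d = 0·(-2) + 0·4 + 1·5
  = 0 + 0 + 5
  = 5
Equation: z = 5

z = 5


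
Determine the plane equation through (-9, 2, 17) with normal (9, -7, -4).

The plane through P with normal n = (a, b, c) satisfies n·(r - P) = 0,
i.e. ax + by + cz = a·x₀ + b·y₀ + c·z₀.
d = 9·(-9) + (-7)·2 + (-4)·17
  = -81 - 14 - 68
  = -163
Equation: 9x - 7y - 4z = -163

9x - 7y - 4z = -163


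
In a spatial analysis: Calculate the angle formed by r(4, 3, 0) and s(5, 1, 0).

r·s = 4·5 + 3·1 + 0·0 = 20 + 3 + 0 = 23
|r| = √(4² + 3² + 0²) = √25 ≈ 5
|s| = √(5² + 1² + 0²) = √26 ≈ 5.099
cos θ = (r·s)/(|r||s|) = 23/(5·5.099) ≈ 0.9021
θ = arccos(0.9021) ≈ 25.56°

25.56°


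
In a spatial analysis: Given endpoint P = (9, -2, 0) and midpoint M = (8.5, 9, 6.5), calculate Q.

Q = 2M - P
  = (2·8.5 - 9, 2·9 - (-2), 2·6.5 - 0)
  = (17 - 9, 18 + 2, 13 + 0)
  = (8, 20, 13)

(8, 20, 13)


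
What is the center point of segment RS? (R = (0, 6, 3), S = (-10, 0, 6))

M = ((x₁+x₂)/2, (y₁+y₂)/2, (z₁+z₂)/2)
  = ((0 - 10)/2, (6 + 0)/2, (3 + 6)/2)
  = (-10/2, 6/2, 9/2)
  = (-5, 3, 4.5)

(-5, 3, 4.5)


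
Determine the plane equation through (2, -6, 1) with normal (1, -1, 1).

The plane through P with normal n = (a, b, c) satisfies n·(r - P) = 0,
i.e. ax + by + cz = a·x₀ + b·y₀ + c·z₀.
d = 1·2 + (-1)·(-6) + 1·1
  = 2 + 6 + 1
  = 9
Equation: x - y + z = 9

x - y + z = 9


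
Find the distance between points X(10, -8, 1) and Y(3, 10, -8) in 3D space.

d = √[(x₂-x₁)² + (y₂-y₁)² + (z₂-z₁)²]
  = √[(-7)² + 18² + (-9)²]
  = √[49 + 324 + 81]
  = √454
  ≈ 21.31

21.31


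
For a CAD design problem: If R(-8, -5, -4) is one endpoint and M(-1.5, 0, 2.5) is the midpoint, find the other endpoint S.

S = 2M - R
  = (2·(-1.5) - (-8), 2·0 - (-5), 2·2.5 - (-4))
  = (-3 + 8, 0 + 5, 5 + 4)
  = (5, 5, 9)

(5, 5, 9)


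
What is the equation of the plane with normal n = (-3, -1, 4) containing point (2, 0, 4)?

The plane through P with normal n = (a, b, c) satisfies n·(r - P) = 0,
i.e. ax + by + cz = a·x₀ + b·y₀ + c·z₀.
d = (-3)·2 + (-1)·0 + 4·4
  = -6 + 0 + 16
  = 10
Equation: -3x - y + 4z = 10

-3x - y + 4z = 10


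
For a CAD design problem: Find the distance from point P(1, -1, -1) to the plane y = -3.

distance = |a·x₀ + b·y₀ + c·z₀ - d| / √(a² + b² + c²)
  = |0·1 + 1·(-1) + 0·(-1) - (-3)| / √(0² + 1² + 0²)
  = |0 - 1 + 0 + 3| / √(0 + 1 + 0)
  = |2| / √1
  = 2 / 1
  ≈ 2

2


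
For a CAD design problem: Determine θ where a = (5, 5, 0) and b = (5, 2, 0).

a·b = 5·5 + 5·2 + 0·0 = 25 + 10 + 0 = 35
|a| = √(5² + 5² + 0²) = √50 ≈ 7.071
|b| = √(5² + 2² + 0²) = √29 ≈ 5.385
cos θ = (a·b)/(|a||b|) = 35/(7.071·5.385) ≈ 0.9191
θ = arccos(0.9191) ≈ 23.2°

23.2°


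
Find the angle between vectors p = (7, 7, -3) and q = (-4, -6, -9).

p·q = 7·(-4) + 7·(-6) + (-3)·(-9) = -28 - 42 + 27 = -43
|p| = √(7² + 7² + (-3)²) = √107 ≈ 10.34
|q| = √((-4)² + (-6)² + (-9)²) = √133 ≈ 11.53
cos θ = (p·q)/(|p||q|) = -43/(10.34·11.53) ≈ -0.3605
θ = arccos(-0.3605) ≈ 111.1°

111.1°


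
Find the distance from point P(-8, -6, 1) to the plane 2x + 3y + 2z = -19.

distance = |a·x₀ + b·y₀ + c·z₀ - d| / √(a² + b² + c²)
  = |2·(-8) + 3·(-6) + 2·1 - (-19)| / √(2² + 3² + 2²)
  = |-16 - 18 + 2 + 19| / √(4 + 9 + 4)
  = |-13| / √17
  = 13 / 4.123
  ≈ 3.153

3.153
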